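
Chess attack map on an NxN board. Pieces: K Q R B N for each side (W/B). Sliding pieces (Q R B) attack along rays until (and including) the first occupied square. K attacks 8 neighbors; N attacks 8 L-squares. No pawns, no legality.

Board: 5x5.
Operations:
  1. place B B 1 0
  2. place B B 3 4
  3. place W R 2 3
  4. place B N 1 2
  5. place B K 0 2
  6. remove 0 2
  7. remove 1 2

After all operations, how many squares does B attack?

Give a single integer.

Answer: 5

Derivation:
Op 1: place BB@(1,0)
Op 2: place BB@(3,4)
Op 3: place WR@(2,3)
Op 4: place BN@(1,2)
Op 5: place BK@(0,2)
Op 6: remove (0,2)
Op 7: remove (1,2)
Per-piece attacks for B:
  BB@(1,0): attacks (2,1) (3,2) (4,3) (0,1)
  BB@(3,4): attacks (4,3) (2,3) [ray(-1,-1) blocked at (2,3)]
Union (5 distinct): (0,1) (2,1) (2,3) (3,2) (4,3)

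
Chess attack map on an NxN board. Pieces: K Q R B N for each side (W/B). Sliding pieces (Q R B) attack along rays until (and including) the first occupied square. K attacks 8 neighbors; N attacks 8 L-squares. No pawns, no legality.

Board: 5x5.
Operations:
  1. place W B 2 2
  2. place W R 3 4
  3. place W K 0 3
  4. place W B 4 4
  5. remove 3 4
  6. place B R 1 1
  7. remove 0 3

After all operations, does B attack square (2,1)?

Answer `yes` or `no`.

Answer: yes

Derivation:
Op 1: place WB@(2,2)
Op 2: place WR@(3,4)
Op 3: place WK@(0,3)
Op 4: place WB@(4,4)
Op 5: remove (3,4)
Op 6: place BR@(1,1)
Op 7: remove (0,3)
Per-piece attacks for B:
  BR@(1,1): attacks (1,2) (1,3) (1,4) (1,0) (2,1) (3,1) (4,1) (0,1)
B attacks (2,1): yes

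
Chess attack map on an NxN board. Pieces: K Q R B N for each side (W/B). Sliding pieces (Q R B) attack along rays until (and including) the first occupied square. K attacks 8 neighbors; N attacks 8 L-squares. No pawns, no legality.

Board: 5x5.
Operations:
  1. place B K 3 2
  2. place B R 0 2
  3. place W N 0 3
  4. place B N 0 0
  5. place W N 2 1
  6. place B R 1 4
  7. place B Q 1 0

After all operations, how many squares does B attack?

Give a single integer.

Answer: 24

Derivation:
Op 1: place BK@(3,2)
Op 2: place BR@(0,2)
Op 3: place WN@(0,3)
Op 4: place BN@(0,0)
Op 5: place WN@(2,1)
Op 6: place BR@(1,4)
Op 7: place BQ@(1,0)
Per-piece attacks for B:
  BN@(0,0): attacks (1,2) (2,1)
  BR@(0,2): attacks (0,3) (0,1) (0,0) (1,2) (2,2) (3,2) [ray(0,1) blocked at (0,3); ray(0,-1) blocked at (0,0); ray(1,0) blocked at (3,2)]
  BQ@(1,0): attacks (1,1) (1,2) (1,3) (1,4) (2,0) (3,0) (4,0) (0,0) (2,1) (0,1) [ray(0,1) blocked at (1,4); ray(-1,0) blocked at (0,0); ray(1,1) blocked at (2,1)]
  BR@(1,4): attacks (1,3) (1,2) (1,1) (1,0) (2,4) (3,4) (4,4) (0,4) [ray(0,-1) blocked at (1,0)]
  BK@(3,2): attacks (3,3) (3,1) (4,2) (2,2) (4,3) (4,1) (2,3) (2,1)
Union (24 distinct): (0,0) (0,1) (0,3) (0,4) (1,0) (1,1) (1,2) (1,3) (1,4) (2,0) (2,1) (2,2) (2,3) (2,4) (3,0) (3,1) (3,2) (3,3) (3,4) (4,0) (4,1) (4,2) (4,3) (4,4)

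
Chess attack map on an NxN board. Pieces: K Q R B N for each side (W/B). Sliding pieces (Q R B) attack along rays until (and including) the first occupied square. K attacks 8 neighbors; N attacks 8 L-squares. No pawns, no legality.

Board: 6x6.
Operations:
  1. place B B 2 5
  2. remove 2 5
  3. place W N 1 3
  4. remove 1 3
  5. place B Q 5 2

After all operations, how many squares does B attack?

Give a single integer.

Answer: 15

Derivation:
Op 1: place BB@(2,5)
Op 2: remove (2,5)
Op 3: place WN@(1,3)
Op 4: remove (1,3)
Op 5: place BQ@(5,2)
Per-piece attacks for B:
  BQ@(5,2): attacks (5,3) (5,4) (5,5) (5,1) (5,0) (4,2) (3,2) (2,2) (1,2) (0,2) (4,3) (3,4) (2,5) (4,1) (3,0)
Union (15 distinct): (0,2) (1,2) (2,2) (2,5) (3,0) (3,2) (3,4) (4,1) (4,2) (4,3) (5,0) (5,1) (5,3) (5,4) (5,5)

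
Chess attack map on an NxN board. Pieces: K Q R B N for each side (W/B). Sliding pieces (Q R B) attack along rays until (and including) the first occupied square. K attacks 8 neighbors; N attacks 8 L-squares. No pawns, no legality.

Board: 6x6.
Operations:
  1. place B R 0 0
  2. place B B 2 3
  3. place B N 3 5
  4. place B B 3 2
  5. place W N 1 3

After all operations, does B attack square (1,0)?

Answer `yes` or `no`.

Op 1: place BR@(0,0)
Op 2: place BB@(2,3)
Op 3: place BN@(3,5)
Op 4: place BB@(3,2)
Op 5: place WN@(1,3)
Per-piece attacks for B:
  BR@(0,0): attacks (0,1) (0,2) (0,3) (0,4) (0,5) (1,0) (2,0) (3,0) (4,0) (5,0)
  BB@(2,3): attacks (3,4) (4,5) (3,2) (1,4) (0,5) (1,2) (0,1) [ray(1,-1) blocked at (3,2)]
  BB@(3,2): attacks (4,3) (5,4) (4,1) (5,0) (2,3) (2,1) (1,0) [ray(-1,1) blocked at (2,3)]
  BN@(3,5): attacks (4,3) (5,4) (2,3) (1,4)
B attacks (1,0): yes

Answer: yes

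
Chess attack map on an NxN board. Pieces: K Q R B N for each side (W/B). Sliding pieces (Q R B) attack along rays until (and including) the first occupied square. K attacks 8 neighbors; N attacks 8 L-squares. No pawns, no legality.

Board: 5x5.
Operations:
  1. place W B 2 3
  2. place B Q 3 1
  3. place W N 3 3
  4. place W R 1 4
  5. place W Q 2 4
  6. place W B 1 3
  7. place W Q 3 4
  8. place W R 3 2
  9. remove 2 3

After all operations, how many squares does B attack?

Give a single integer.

Op 1: place WB@(2,3)
Op 2: place BQ@(3,1)
Op 3: place WN@(3,3)
Op 4: place WR@(1,4)
Op 5: place WQ@(2,4)
Op 6: place WB@(1,3)
Op 7: place WQ@(3,4)
Op 8: place WR@(3,2)
Op 9: remove (2,3)
Per-piece attacks for B:
  BQ@(3,1): attacks (3,2) (3,0) (4,1) (2,1) (1,1) (0,1) (4,2) (4,0) (2,2) (1,3) (2,0) [ray(0,1) blocked at (3,2); ray(-1,1) blocked at (1,3)]
Union (11 distinct): (0,1) (1,1) (1,3) (2,0) (2,1) (2,2) (3,0) (3,2) (4,0) (4,1) (4,2)

Answer: 11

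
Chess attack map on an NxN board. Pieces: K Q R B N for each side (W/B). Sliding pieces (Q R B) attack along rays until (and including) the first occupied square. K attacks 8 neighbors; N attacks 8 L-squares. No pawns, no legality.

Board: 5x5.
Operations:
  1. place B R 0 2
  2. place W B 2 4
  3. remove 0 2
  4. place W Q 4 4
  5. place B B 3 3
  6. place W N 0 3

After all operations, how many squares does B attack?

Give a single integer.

Op 1: place BR@(0,2)
Op 2: place WB@(2,4)
Op 3: remove (0,2)
Op 4: place WQ@(4,4)
Op 5: place BB@(3,3)
Op 6: place WN@(0,3)
Per-piece attacks for B:
  BB@(3,3): attacks (4,4) (4,2) (2,4) (2,2) (1,1) (0,0) [ray(1,1) blocked at (4,4); ray(-1,1) blocked at (2,4)]
Union (6 distinct): (0,0) (1,1) (2,2) (2,4) (4,2) (4,4)

Answer: 6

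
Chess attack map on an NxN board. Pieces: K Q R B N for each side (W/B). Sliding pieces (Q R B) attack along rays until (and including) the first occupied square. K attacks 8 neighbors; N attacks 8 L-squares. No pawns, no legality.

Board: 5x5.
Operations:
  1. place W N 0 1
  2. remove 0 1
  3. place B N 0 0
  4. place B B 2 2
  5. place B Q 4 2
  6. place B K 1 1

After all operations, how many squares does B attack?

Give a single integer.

Answer: 19

Derivation:
Op 1: place WN@(0,1)
Op 2: remove (0,1)
Op 3: place BN@(0,0)
Op 4: place BB@(2,2)
Op 5: place BQ@(4,2)
Op 6: place BK@(1,1)
Per-piece attacks for B:
  BN@(0,0): attacks (1,2) (2,1)
  BK@(1,1): attacks (1,2) (1,0) (2,1) (0,1) (2,2) (2,0) (0,2) (0,0)
  BB@(2,2): attacks (3,3) (4,4) (3,1) (4,0) (1,3) (0,4) (1,1) [ray(-1,-1) blocked at (1,1)]
  BQ@(4,2): attacks (4,3) (4,4) (4,1) (4,0) (3,2) (2,2) (3,3) (2,4) (3,1) (2,0) [ray(-1,0) blocked at (2,2)]
Union (19 distinct): (0,0) (0,1) (0,2) (0,4) (1,0) (1,1) (1,2) (1,3) (2,0) (2,1) (2,2) (2,4) (3,1) (3,2) (3,3) (4,0) (4,1) (4,3) (4,4)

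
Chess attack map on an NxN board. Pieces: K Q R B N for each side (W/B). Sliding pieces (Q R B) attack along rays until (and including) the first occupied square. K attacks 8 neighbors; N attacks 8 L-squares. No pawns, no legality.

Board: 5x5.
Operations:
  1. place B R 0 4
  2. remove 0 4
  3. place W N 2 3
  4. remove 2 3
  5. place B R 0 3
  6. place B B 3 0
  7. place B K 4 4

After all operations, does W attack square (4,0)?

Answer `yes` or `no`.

Op 1: place BR@(0,4)
Op 2: remove (0,4)
Op 3: place WN@(2,3)
Op 4: remove (2,3)
Op 5: place BR@(0,3)
Op 6: place BB@(3,0)
Op 7: place BK@(4,4)
Per-piece attacks for W:
W attacks (4,0): no

Answer: no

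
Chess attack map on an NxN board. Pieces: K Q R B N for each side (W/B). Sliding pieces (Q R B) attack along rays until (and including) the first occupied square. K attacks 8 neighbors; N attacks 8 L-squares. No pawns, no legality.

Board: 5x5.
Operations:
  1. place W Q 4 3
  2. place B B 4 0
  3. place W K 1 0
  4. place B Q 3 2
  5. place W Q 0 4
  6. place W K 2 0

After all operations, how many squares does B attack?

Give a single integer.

Answer: 16

Derivation:
Op 1: place WQ@(4,3)
Op 2: place BB@(4,0)
Op 3: place WK@(1,0)
Op 4: place BQ@(3,2)
Op 5: place WQ@(0,4)
Op 6: place WK@(2,0)
Per-piece attacks for B:
  BQ@(3,2): attacks (3,3) (3,4) (3,1) (3,0) (4,2) (2,2) (1,2) (0,2) (4,3) (4,1) (2,3) (1,4) (2,1) (1,0) [ray(1,1) blocked at (4,3); ray(-1,-1) blocked at (1,0)]
  BB@(4,0): attacks (3,1) (2,2) (1,3) (0,4) [ray(-1,1) blocked at (0,4)]
Union (16 distinct): (0,2) (0,4) (1,0) (1,2) (1,3) (1,4) (2,1) (2,2) (2,3) (3,0) (3,1) (3,3) (3,4) (4,1) (4,2) (4,3)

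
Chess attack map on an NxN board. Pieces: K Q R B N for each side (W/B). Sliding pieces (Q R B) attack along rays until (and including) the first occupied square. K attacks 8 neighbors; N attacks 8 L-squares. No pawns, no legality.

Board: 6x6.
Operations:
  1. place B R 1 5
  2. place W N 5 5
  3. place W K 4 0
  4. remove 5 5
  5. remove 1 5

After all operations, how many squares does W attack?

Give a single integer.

Op 1: place BR@(1,5)
Op 2: place WN@(5,5)
Op 3: place WK@(4,0)
Op 4: remove (5,5)
Op 5: remove (1,5)
Per-piece attacks for W:
  WK@(4,0): attacks (4,1) (5,0) (3,0) (5,1) (3,1)
Union (5 distinct): (3,0) (3,1) (4,1) (5,0) (5,1)

Answer: 5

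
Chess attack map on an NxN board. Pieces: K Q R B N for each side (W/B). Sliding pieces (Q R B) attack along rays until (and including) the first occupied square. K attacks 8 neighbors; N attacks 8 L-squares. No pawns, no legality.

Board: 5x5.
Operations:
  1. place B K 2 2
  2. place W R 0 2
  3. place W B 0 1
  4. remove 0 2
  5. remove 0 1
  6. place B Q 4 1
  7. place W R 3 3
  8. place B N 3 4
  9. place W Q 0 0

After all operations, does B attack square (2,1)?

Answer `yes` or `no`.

Op 1: place BK@(2,2)
Op 2: place WR@(0,2)
Op 3: place WB@(0,1)
Op 4: remove (0,2)
Op 5: remove (0,1)
Op 6: place BQ@(4,1)
Op 7: place WR@(3,3)
Op 8: place BN@(3,4)
Op 9: place WQ@(0,0)
Per-piece attacks for B:
  BK@(2,2): attacks (2,3) (2,1) (3,2) (1,2) (3,3) (3,1) (1,3) (1,1)
  BN@(3,4): attacks (4,2) (2,2) (1,3)
  BQ@(4,1): attacks (4,2) (4,3) (4,4) (4,0) (3,1) (2,1) (1,1) (0,1) (3,2) (2,3) (1,4) (3,0)
B attacks (2,1): yes

Answer: yes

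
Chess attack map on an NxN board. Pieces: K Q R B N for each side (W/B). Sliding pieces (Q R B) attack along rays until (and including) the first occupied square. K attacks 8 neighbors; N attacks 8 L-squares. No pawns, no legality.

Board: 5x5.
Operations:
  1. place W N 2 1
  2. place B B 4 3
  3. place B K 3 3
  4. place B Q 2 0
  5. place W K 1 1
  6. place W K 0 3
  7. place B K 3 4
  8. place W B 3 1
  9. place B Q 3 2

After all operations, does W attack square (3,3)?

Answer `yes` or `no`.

Answer: yes

Derivation:
Op 1: place WN@(2,1)
Op 2: place BB@(4,3)
Op 3: place BK@(3,3)
Op 4: place BQ@(2,0)
Op 5: place WK@(1,1)
Op 6: place WK@(0,3)
Op 7: place BK@(3,4)
Op 8: place WB@(3,1)
Op 9: place BQ@(3,2)
Per-piece attacks for W:
  WK@(0,3): attacks (0,4) (0,2) (1,3) (1,4) (1,2)
  WK@(1,1): attacks (1,2) (1,0) (2,1) (0,1) (2,2) (2,0) (0,2) (0,0)
  WN@(2,1): attacks (3,3) (4,2) (1,3) (0,2) (4,0) (0,0)
  WB@(3,1): attacks (4,2) (4,0) (2,2) (1,3) (0,4) (2,0) [ray(-1,-1) blocked at (2,0)]
W attacks (3,3): yes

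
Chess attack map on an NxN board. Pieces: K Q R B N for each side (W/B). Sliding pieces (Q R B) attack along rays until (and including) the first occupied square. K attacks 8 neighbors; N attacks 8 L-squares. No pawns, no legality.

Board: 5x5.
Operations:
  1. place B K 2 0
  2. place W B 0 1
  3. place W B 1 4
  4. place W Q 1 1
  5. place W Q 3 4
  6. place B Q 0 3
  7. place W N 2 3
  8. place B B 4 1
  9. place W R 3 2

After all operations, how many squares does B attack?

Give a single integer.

Answer: 13

Derivation:
Op 1: place BK@(2,0)
Op 2: place WB@(0,1)
Op 3: place WB@(1,4)
Op 4: place WQ@(1,1)
Op 5: place WQ@(3,4)
Op 6: place BQ@(0,3)
Op 7: place WN@(2,3)
Op 8: place BB@(4,1)
Op 9: place WR@(3,2)
Per-piece attacks for B:
  BQ@(0,3): attacks (0,4) (0,2) (0,1) (1,3) (2,3) (1,4) (1,2) (2,1) (3,0) [ray(0,-1) blocked at (0,1); ray(1,0) blocked at (2,3); ray(1,1) blocked at (1,4)]
  BK@(2,0): attacks (2,1) (3,0) (1,0) (3,1) (1,1)
  BB@(4,1): attacks (3,2) (3,0) [ray(-1,1) blocked at (3,2)]
Union (13 distinct): (0,1) (0,2) (0,4) (1,0) (1,1) (1,2) (1,3) (1,4) (2,1) (2,3) (3,0) (3,1) (3,2)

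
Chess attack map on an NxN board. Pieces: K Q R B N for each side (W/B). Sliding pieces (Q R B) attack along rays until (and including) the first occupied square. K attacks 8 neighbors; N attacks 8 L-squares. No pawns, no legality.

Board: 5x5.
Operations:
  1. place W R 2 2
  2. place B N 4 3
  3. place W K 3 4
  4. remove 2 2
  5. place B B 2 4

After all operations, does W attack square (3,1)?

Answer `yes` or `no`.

Answer: no

Derivation:
Op 1: place WR@(2,2)
Op 2: place BN@(4,3)
Op 3: place WK@(3,4)
Op 4: remove (2,2)
Op 5: place BB@(2,4)
Per-piece attacks for W:
  WK@(3,4): attacks (3,3) (4,4) (2,4) (4,3) (2,3)
W attacks (3,1): no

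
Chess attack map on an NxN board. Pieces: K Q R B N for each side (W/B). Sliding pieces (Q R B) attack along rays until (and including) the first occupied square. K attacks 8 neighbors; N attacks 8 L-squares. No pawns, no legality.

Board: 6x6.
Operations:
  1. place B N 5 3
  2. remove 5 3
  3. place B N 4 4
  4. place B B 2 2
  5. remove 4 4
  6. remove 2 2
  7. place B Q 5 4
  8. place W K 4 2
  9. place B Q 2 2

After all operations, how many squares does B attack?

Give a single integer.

Answer: 27

Derivation:
Op 1: place BN@(5,3)
Op 2: remove (5,3)
Op 3: place BN@(4,4)
Op 4: place BB@(2,2)
Op 5: remove (4,4)
Op 6: remove (2,2)
Op 7: place BQ@(5,4)
Op 8: place WK@(4,2)
Op 9: place BQ@(2,2)
Per-piece attacks for B:
  BQ@(2,2): attacks (2,3) (2,4) (2,5) (2,1) (2,0) (3,2) (4,2) (1,2) (0,2) (3,3) (4,4) (5,5) (3,1) (4,0) (1,3) (0,4) (1,1) (0,0) [ray(1,0) blocked at (4,2)]
  BQ@(5,4): attacks (5,5) (5,3) (5,2) (5,1) (5,0) (4,4) (3,4) (2,4) (1,4) (0,4) (4,5) (4,3) (3,2) (2,1) (1,0)
Union (27 distinct): (0,0) (0,2) (0,4) (1,0) (1,1) (1,2) (1,3) (1,4) (2,0) (2,1) (2,3) (2,4) (2,5) (3,1) (3,2) (3,3) (3,4) (4,0) (4,2) (4,3) (4,4) (4,5) (5,0) (5,1) (5,2) (5,3) (5,5)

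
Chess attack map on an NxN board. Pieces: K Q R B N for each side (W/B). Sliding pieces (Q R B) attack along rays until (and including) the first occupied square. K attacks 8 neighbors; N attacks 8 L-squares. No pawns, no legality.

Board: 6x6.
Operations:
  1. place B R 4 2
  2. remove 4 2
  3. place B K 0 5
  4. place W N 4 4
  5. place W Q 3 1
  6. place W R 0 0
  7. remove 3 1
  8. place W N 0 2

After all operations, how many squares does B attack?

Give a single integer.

Answer: 3

Derivation:
Op 1: place BR@(4,2)
Op 2: remove (4,2)
Op 3: place BK@(0,5)
Op 4: place WN@(4,4)
Op 5: place WQ@(3,1)
Op 6: place WR@(0,0)
Op 7: remove (3,1)
Op 8: place WN@(0,2)
Per-piece attacks for B:
  BK@(0,5): attacks (0,4) (1,5) (1,4)
Union (3 distinct): (0,4) (1,4) (1,5)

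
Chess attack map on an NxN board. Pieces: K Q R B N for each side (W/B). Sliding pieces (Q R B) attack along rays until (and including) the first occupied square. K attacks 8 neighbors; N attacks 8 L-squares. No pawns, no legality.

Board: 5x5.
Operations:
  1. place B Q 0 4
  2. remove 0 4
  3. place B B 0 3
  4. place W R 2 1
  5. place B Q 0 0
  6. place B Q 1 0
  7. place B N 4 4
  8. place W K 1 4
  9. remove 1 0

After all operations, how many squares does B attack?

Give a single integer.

Op 1: place BQ@(0,4)
Op 2: remove (0,4)
Op 3: place BB@(0,3)
Op 4: place WR@(2,1)
Op 5: place BQ@(0,0)
Op 6: place BQ@(1,0)
Op 7: place BN@(4,4)
Op 8: place WK@(1,4)
Op 9: remove (1,0)
Per-piece attacks for B:
  BQ@(0,0): attacks (0,1) (0,2) (0,3) (1,0) (2,0) (3,0) (4,0) (1,1) (2,2) (3,3) (4,4) [ray(0,1) blocked at (0,3); ray(1,1) blocked at (4,4)]
  BB@(0,3): attacks (1,4) (1,2) (2,1) [ray(1,1) blocked at (1,4); ray(1,-1) blocked at (2,1)]
  BN@(4,4): attacks (3,2) (2,3)
Union (16 distinct): (0,1) (0,2) (0,3) (1,0) (1,1) (1,2) (1,4) (2,0) (2,1) (2,2) (2,3) (3,0) (3,2) (3,3) (4,0) (4,4)

Answer: 16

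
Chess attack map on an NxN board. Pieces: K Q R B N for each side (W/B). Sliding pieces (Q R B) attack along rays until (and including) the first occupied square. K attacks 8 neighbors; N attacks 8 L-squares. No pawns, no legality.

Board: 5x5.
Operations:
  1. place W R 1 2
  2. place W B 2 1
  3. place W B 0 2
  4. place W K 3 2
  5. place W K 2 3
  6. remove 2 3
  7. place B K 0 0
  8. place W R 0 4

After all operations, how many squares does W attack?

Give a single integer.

Answer: 21

Derivation:
Op 1: place WR@(1,2)
Op 2: place WB@(2,1)
Op 3: place WB@(0,2)
Op 4: place WK@(3,2)
Op 5: place WK@(2,3)
Op 6: remove (2,3)
Op 7: place BK@(0,0)
Op 8: place WR@(0,4)
Per-piece attacks for W:
  WB@(0,2): attacks (1,3) (2,4) (1,1) (2,0)
  WR@(0,4): attacks (0,3) (0,2) (1,4) (2,4) (3,4) (4,4) [ray(0,-1) blocked at (0,2)]
  WR@(1,2): attacks (1,3) (1,4) (1,1) (1,0) (2,2) (3,2) (0,2) [ray(1,0) blocked at (3,2); ray(-1,0) blocked at (0,2)]
  WB@(2,1): attacks (3,2) (3,0) (1,2) (1,0) [ray(1,1) blocked at (3,2); ray(-1,1) blocked at (1,2)]
  WK@(3,2): attacks (3,3) (3,1) (4,2) (2,2) (4,3) (4,1) (2,3) (2,1)
Union (21 distinct): (0,2) (0,3) (1,0) (1,1) (1,2) (1,3) (1,4) (2,0) (2,1) (2,2) (2,3) (2,4) (3,0) (3,1) (3,2) (3,3) (3,4) (4,1) (4,2) (4,3) (4,4)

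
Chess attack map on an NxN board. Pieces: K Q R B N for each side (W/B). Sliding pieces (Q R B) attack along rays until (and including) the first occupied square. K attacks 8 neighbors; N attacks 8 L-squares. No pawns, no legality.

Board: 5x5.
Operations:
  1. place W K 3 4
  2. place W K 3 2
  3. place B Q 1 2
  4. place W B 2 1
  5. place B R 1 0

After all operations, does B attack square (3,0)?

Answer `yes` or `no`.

Op 1: place WK@(3,4)
Op 2: place WK@(3,2)
Op 3: place BQ@(1,2)
Op 4: place WB@(2,1)
Op 5: place BR@(1,0)
Per-piece attacks for B:
  BR@(1,0): attacks (1,1) (1,2) (2,0) (3,0) (4,0) (0,0) [ray(0,1) blocked at (1,2)]
  BQ@(1,2): attacks (1,3) (1,4) (1,1) (1,0) (2,2) (3,2) (0,2) (2,3) (3,4) (2,1) (0,3) (0,1) [ray(0,-1) blocked at (1,0); ray(1,0) blocked at (3,2); ray(1,1) blocked at (3,4); ray(1,-1) blocked at (2,1)]
B attacks (3,0): yes

Answer: yes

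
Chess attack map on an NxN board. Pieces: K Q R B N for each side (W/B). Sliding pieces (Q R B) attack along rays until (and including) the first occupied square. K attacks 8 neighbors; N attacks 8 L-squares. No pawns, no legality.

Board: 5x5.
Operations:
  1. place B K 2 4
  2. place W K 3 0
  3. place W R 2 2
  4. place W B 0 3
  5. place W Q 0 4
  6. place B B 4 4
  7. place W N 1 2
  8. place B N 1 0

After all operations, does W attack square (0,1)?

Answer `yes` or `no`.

Answer: no

Derivation:
Op 1: place BK@(2,4)
Op 2: place WK@(3,0)
Op 3: place WR@(2,2)
Op 4: place WB@(0,3)
Op 5: place WQ@(0,4)
Op 6: place BB@(4,4)
Op 7: place WN@(1,2)
Op 8: place BN@(1,0)
Per-piece attacks for W:
  WB@(0,3): attacks (1,4) (1,2) [ray(1,-1) blocked at (1,2)]
  WQ@(0,4): attacks (0,3) (1,4) (2,4) (1,3) (2,2) [ray(0,-1) blocked at (0,3); ray(1,0) blocked at (2,4); ray(1,-1) blocked at (2,2)]
  WN@(1,2): attacks (2,4) (3,3) (0,4) (2,0) (3,1) (0,0)
  WR@(2,2): attacks (2,3) (2,4) (2,1) (2,0) (3,2) (4,2) (1,2) [ray(0,1) blocked at (2,4); ray(-1,0) blocked at (1,2)]
  WK@(3,0): attacks (3,1) (4,0) (2,0) (4,1) (2,1)
W attacks (0,1): no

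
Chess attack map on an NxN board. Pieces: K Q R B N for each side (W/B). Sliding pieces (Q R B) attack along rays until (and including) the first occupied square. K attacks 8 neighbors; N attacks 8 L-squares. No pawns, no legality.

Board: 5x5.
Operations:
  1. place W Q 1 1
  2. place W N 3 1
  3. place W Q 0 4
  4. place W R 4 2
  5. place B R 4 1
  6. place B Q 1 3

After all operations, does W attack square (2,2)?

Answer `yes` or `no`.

Answer: yes

Derivation:
Op 1: place WQ@(1,1)
Op 2: place WN@(3,1)
Op 3: place WQ@(0,4)
Op 4: place WR@(4,2)
Op 5: place BR@(4,1)
Op 6: place BQ@(1,3)
Per-piece attacks for W:
  WQ@(0,4): attacks (0,3) (0,2) (0,1) (0,0) (1,4) (2,4) (3,4) (4,4) (1,3) [ray(1,-1) blocked at (1,3)]
  WQ@(1,1): attacks (1,2) (1,3) (1,0) (2,1) (3,1) (0,1) (2,2) (3,3) (4,4) (2,0) (0,2) (0,0) [ray(0,1) blocked at (1,3); ray(1,0) blocked at (3,1)]
  WN@(3,1): attacks (4,3) (2,3) (1,2) (1,0)
  WR@(4,2): attacks (4,3) (4,4) (4,1) (3,2) (2,2) (1,2) (0,2) [ray(0,-1) blocked at (4,1)]
W attacks (2,2): yes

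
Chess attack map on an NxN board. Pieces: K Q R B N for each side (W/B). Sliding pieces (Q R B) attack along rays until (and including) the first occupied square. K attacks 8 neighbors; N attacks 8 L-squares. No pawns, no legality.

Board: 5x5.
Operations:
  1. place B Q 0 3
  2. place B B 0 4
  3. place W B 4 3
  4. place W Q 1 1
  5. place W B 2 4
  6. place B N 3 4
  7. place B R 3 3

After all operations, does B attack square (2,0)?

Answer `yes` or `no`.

Answer: no

Derivation:
Op 1: place BQ@(0,3)
Op 2: place BB@(0,4)
Op 3: place WB@(4,3)
Op 4: place WQ@(1,1)
Op 5: place WB@(2,4)
Op 6: place BN@(3,4)
Op 7: place BR@(3,3)
Per-piece attacks for B:
  BQ@(0,3): attacks (0,4) (0,2) (0,1) (0,0) (1,3) (2,3) (3,3) (1,4) (1,2) (2,1) (3,0) [ray(0,1) blocked at (0,4); ray(1,0) blocked at (3,3)]
  BB@(0,4): attacks (1,3) (2,2) (3,1) (4,0)
  BR@(3,3): attacks (3,4) (3,2) (3,1) (3,0) (4,3) (2,3) (1,3) (0,3) [ray(0,1) blocked at (3,4); ray(1,0) blocked at (4,3); ray(-1,0) blocked at (0,3)]
  BN@(3,4): attacks (4,2) (2,2) (1,3)
B attacks (2,0): no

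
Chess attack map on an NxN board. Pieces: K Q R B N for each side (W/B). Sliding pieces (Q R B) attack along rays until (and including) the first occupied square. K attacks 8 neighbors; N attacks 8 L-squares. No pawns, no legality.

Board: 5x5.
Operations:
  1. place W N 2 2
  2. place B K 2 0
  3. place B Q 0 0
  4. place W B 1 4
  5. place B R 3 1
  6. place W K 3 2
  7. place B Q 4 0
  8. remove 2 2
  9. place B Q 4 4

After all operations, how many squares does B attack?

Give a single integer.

Answer: 22

Derivation:
Op 1: place WN@(2,2)
Op 2: place BK@(2,0)
Op 3: place BQ@(0,0)
Op 4: place WB@(1,4)
Op 5: place BR@(3,1)
Op 6: place WK@(3,2)
Op 7: place BQ@(4,0)
Op 8: remove (2,2)
Op 9: place BQ@(4,4)
Per-piece attacks for B:
  BQ@(0,0): attacks (0,1) (0,2) (0,3) (0,4) (1,0) (2,0) (1,1) (2,2) (3,3) (4,4) [ray(1,0) blocked at (2,0); ray(1,1) blocked at (4,4)]
  BK@(2,0): attacks (2,1) (3,0) (1,0) (3,1) (1,1)
  BR@(3,1): attacks (3,2) (3,0) (4,1) (2,1) (1,1) (0,1) [ray(0,1) blocked at (3,2)]
  BQ@(4,0): attacks (4,1) (4,2) (4,3) (4,4) (3,0) (2,0) (3,1) [ray(0,1) blocked at (4,4); ray(-1,0) blocked at (2,0); ray(-1,1) blocked at (3,1)]
  BQ@(4,4): attacks (4,3) (4,2) (4,1) (4,0) (3,4) (2,4) (1,4) (3,3) (2,2) (1,1) (0,0) [ray(0,-1) blocked at (4,0); ray(-1,0) blocked at (1,4); ray(-1,-1) blocked at (0,0)]
Union (22 distinct): (0,0) (0,1) (0,2) (0,3) (0,4) (1,0) (1,1) (1,4) (2,0) (2,1) (2,2) (2,4) (3,0) (3,1) (3,2) (3,3) (3,4) (4,0) (4,1) (4,2) (4,3) (4,4)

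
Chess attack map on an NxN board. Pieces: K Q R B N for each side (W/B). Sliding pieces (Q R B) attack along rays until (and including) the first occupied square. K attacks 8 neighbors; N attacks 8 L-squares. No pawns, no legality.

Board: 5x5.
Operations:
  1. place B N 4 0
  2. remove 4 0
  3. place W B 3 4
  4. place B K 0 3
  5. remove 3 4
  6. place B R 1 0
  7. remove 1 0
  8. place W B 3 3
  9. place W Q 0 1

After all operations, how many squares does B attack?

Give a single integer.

Answer: 5

Derivation:
Op 1: place BN@(4,0)
Op 2: remove (4,0)
Op 3: place WB@(3,4)
Op 4: place BK@(0,3)
Op 5: remove (3,4)
Op 6: place BR@(1,0)
Op 7: remove (1,0)
Op 8: place WB@(3,3)
Op 9: place WQ@(0,1)
Per-piece attacks for B:
  BK@(0,3): attacks (0,4) (0,2) (1,3) (1,4) (1,2)
Union (5 distinct): (0,2) (0,4) (1,2) (1,3) (1,4)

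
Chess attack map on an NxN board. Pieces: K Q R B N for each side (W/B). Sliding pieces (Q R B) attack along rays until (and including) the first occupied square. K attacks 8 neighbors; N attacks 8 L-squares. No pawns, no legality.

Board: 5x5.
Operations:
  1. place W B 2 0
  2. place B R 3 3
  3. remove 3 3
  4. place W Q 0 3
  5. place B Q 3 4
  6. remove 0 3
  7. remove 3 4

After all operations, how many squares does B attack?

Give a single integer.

Op 1: place WB@(2,0)
Op 2: place BR@(3,3)
Op 3: remove (3,3)
Op 4: place WQ@(0,3)
Op 5: place BQ@(3,4)
Op 6: remove (0,3)
Op 7: remove (3,4)
Per-piece attacks for B:
Union (0 distinct): (none)

Answer: 0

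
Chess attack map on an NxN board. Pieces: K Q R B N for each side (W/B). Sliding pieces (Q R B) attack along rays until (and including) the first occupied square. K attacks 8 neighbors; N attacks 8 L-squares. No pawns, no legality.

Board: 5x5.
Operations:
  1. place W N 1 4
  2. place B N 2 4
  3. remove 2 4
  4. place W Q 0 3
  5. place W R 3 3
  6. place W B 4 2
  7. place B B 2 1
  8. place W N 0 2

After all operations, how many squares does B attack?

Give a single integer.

Op 1: place WN@(1,4)
Op 2: place BN@(2,4)
Op 3: remove (2,4)
Op 4: place WQ@(0,3)
Op 5: place WR@(3,3)
Op 6: place WB@(4,2)
Op 7: place BB@(2,1)
Op 8: place WN@(0,2)
Per-piece attacks for B:
  BB@(2,1): attacks (3,2) (4,3) (3,0) (1,2) (0,3) (1,0) [ray(-1,1) blocked at (0,3)]
Union (6 distinct): (0,3) (1,0) (1,2) (3,0) (3,2) (4,3)

Answer: 6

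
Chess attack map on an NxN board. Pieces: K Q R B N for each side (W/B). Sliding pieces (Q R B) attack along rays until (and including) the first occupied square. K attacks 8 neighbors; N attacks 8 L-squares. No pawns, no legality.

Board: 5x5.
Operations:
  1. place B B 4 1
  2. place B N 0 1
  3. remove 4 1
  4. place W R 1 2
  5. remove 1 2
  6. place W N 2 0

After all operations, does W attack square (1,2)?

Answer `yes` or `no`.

Op 1: place BB@(4,1)
Op 2: place BN@(0,1)
Op 3: remove (4,1)
Op 4: place WR@(1,2)
Op 5: remove (1,2)
Op 6: place WN@(2,0)
Per-piece attacks for W:
  WN@(2,0): attacks (3,2) (4,1) (1,2) (0,1)
W attacks (1,2): yes

Answer: yes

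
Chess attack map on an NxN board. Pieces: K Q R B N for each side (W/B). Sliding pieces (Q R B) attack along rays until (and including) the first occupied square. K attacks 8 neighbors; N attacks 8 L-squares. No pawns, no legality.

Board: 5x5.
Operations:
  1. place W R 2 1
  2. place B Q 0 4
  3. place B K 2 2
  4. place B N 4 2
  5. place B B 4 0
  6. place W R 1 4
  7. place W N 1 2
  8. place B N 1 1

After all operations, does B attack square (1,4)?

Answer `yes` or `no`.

Op 1: place WR@(2,1)
Op 2: place BQ@(0,4)
Op 3: place BK@(2,2)
Op 4: place BN@(4,2)
Op 5: place BB@(4,0)
Op 6: place WR@(1,4)
Op 7: place WN@(1,2)
Op 8: place BN@(1,1)
Per-piece attacks for B:
  BQ@(0,4): attacks (0,3) (0,2) (0,1) (0,0) (1,4) (1,3) (2,2) [ray(1,0) blocked at (1,4); ray(1,-1) blocked at (2,2)]
  BN@(1,1): attacks (2,3) (3,2) (0,3) (3,0)
  BK@(2,2): attacks (2,3) (2,1) (3,2) (1,2) (3,3) (3,1) (1,3) (1,1)
  BB@(4,0): attacks (3,1) (2,2) [ray(-1,1) blocked at (2,2)]
  BN@(4,2): attacks (3,4) (2,3) (3,0) (2,1)
B attacks (1,4): yes

Answer: yes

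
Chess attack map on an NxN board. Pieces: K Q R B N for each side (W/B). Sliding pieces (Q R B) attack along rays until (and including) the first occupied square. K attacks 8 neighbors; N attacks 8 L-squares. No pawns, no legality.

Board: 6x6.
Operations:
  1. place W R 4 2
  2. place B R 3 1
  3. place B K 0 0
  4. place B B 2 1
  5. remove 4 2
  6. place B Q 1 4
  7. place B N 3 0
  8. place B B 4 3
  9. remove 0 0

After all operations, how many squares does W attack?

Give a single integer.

Answer: 0

Derivation:
Op 1: place WR@(4,2)
Op 2: place BR@(3,1)
Op 3: place BK@(0,0)
Op 4: place BB@(2,1)
Op 5: remove (4,2)
Op 6: place BQ@(1,4)
Op 7: place BN@(3,0)
Op 8: place BB@(4,3)
Op 9: remove (0,0)
Per-piece attacks for W:
Union (0 distinct): (none)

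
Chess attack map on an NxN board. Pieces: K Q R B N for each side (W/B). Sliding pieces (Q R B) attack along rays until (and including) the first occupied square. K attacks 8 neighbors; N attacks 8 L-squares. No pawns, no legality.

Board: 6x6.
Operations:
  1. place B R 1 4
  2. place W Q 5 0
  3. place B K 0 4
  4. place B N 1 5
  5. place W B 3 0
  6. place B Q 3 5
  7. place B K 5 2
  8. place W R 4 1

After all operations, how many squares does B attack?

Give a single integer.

Answer: 27

Derivation:
Op 1: place BR@(1,4)
Op 2: place WQ@(5,0)
Op 3: place BK@(0,4)
Op 4: place BN@(1,5)
Op 5: place WB@(3,0)
Op 6: place BQ@(3,5)
Op 7: place BK@(5,2)
Op 8: place WR@(4,1)
Per-piece attacks for B:
  BK@(0,4): attacks (0,5) (0,3) (1,4) (1,5) (1,3)
  BR@(1,4): attacks (1,5) (1,3) (1,2) (1,1) (1,0) (2,4) (3,4) (4,4) (5,4) (0,4) [ray(0,1) blocked at (1,5); ray(-1,0) blocked at (0,4)]
  BN@(1,5): attacks (2,3) (3,4) (0,3)
  BQ@(3,5): attacks (3,4) (3,3) (3,2) (3,1) (3,0) (4,5) (5,5) (2,5) (1,5) (4,4) (5,3) (2,4) (1,3) (0,2) [ray(0,-1) blocked at (3,0); ray(-1,0) blocked at (1,5)]
  BK@(5,2): attacks (5,3) (5,1) (4,2) (4,3) (4,1)
Union (27 distinct): (0,2) (0,3) (0,4) (0,5) (1,0) (1,1) (1,2) (1,3) (1,4) (1,5) (2,3) (2,4) (2,5) (3,0) (3,1) (3,2) (3,3) (3,4) (4,1) (4,2) (4,3) (4,4) (4,5) (5,1) (5,3) (5,4) (5,5)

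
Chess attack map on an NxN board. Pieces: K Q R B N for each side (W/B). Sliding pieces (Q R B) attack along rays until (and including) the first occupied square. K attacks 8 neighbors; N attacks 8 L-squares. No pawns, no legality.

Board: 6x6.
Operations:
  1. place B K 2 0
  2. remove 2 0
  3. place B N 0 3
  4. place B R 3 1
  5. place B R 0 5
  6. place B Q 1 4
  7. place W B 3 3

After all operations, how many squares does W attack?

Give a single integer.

Answer: 9

Derivation:
Op 1: place BK@(2,0)
Op 2: remove (2,0)
Op 3: place BN@(0,3)
Op 4: place BR@(3,1)
Op 5: place BR@(0,5)
Op 6: place BQ@(1,4)
Op 7: place WB@(3,3)
Per-piece attacks for W:
  WB@(3,3): attacks (4,4) (5,5) (4,2) (5,1) (2,4) (1,5) (2,2) (1,1) (0,0)
Union (9 distinct): (0,0) (1,1) (1,5) (2,2) (2,4) (4,2) (4,4) (5,1) (5,5)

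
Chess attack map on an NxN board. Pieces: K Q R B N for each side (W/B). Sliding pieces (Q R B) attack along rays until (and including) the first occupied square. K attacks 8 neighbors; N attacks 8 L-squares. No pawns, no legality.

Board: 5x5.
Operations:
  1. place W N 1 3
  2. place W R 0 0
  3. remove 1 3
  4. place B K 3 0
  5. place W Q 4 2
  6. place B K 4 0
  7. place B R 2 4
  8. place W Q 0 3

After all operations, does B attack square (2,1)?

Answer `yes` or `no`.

Answer: yes

Derivation:
Op 1: place WN@(1,3)
Op 2: place WR@(0,0)
Op 3: remove (1,3)
Op 4: place BK@(3,0)
Op 5: place WQ@(4,2)
Op 6: place BK@(4,0)
Op 7: place BR@(2,4)
Op 8: place WQ@(0,3)
Per-piece attacks for B:
  BR@(2,4): attacks (2,3) (2,2) (2,1) (2,0) (3,4) (4,4) (1,4) (0,4)
  BK@(3,0): attacks (3,1) (4,0) (2,0) (4,1) (2,1)
  BK@(4,0): attacks (4,1) (3,0) (3,1)
B attacks (2,1): yes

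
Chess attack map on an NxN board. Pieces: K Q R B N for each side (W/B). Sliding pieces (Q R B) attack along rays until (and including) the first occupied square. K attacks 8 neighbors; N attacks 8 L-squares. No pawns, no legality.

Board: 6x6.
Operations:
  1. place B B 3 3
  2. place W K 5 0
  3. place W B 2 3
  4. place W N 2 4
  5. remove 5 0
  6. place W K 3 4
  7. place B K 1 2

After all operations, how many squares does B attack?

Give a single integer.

Answer: 14

Derivation:
Op 1: place BB@(3,3)
Op 2: place WK@(5,0)
Op 3: place WB@(2,3)
Op 4: place WN@(2,4)
Op 5: remove (5,0)
Op 6: place WK@(3,4)
Op 7: place BK@(1,2)
Per-piece attacks for B:
  BK@(1,2): attacks (1,3) (1,1) (2,2) (0,2) (2,3) (2,1) (0,3) (0,1)
  BB@(3,3): attacks (4,4) (5,5) (4,2) (5,1) (2,4) (2,2) (1,1) (0,0) [ray(-1,1) blocked at (2,4)]
Union (14 distinct): (0,0) (0,1) (0,2) (0,3) (1,1) (1,3) (2,1) (2,2) (2,3) (2,4) (4,2) (4,4) (5,1) (5,5)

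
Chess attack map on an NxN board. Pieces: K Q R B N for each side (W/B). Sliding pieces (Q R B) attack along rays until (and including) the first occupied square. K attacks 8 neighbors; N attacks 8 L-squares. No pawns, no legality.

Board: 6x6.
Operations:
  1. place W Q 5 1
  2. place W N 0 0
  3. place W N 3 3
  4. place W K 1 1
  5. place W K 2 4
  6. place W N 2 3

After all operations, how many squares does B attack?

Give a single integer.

Op 1: place WQ@(5,1)
Op 2: place WN@(0,0)
Op 3: place WN@(3,3)
Op 4: place WK@(1,1)
Op 5: place WK@(2,4)
Op 6: place WN@(2,3)
Per-piece attacks for B:
Union (0 distinct): (none)

Answer: 0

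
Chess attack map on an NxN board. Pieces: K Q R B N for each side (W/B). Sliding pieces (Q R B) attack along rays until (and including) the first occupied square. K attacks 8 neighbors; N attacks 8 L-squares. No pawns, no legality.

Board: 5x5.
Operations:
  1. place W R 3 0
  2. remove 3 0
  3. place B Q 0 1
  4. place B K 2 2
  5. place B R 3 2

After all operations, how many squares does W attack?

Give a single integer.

Op 1: place WR@(3,0)
Op 2: remove (3,0)
Op 3: place BQ@(0,1)
Op 4: place BK@(2,2)
Op 5: place BR@(3,2)
Per-piece attacks for W:
Union (0 distinct): (none)

Answer: 0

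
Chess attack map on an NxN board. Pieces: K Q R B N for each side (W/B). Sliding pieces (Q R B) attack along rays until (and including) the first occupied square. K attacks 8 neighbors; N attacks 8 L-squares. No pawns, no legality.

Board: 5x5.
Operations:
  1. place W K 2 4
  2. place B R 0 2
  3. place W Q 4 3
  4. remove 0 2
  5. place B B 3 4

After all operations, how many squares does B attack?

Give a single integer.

Answer: 4

Derivation:
Op 1: place WK@(2,4)
Op 2: place BR@(0,2)
Op 3: place WQ@(4,3)
Op 4: remove (0,2)
Op 5: place BB@(3,4)
Per-piece attacks for B:
  BB@(3,4): attacks (4,3) (2,3) (1,2) (0,1) [ray(1,-1) blocked at (4,3)]
Union (4 distinct): (0,1) (1,2) (2,3) (4,3)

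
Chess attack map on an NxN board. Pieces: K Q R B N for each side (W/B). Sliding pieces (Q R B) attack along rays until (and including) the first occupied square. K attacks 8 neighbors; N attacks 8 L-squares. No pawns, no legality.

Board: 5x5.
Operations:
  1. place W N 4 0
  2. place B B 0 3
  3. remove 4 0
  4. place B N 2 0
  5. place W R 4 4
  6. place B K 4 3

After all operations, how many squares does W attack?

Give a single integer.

Op 1: place WN@(4,0)
Op 2: place BB@(0,3)
Op 3: remove (4,0)
Op 4: place BN@(2,0)
Op 5: place WR@(4,4)
Op 6: place BK@(4,3)
Per-piece attacks for W:
  WR@(4,4): attacks (4,3) (3,4) (2,4) (1,4) (0,4) [ray(0,-1) blocked at (4,3)]
Union (5 distinct): (0,4) (1,4) (2,4) (3,4) (4,3)

Answer: 5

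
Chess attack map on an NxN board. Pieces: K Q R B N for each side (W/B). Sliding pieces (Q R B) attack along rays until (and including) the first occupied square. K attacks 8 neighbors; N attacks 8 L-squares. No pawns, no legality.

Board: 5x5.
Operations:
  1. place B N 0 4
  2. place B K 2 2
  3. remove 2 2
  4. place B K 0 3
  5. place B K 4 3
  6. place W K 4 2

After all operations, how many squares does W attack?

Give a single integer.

Op 1: place BN@(0,4)
Op 2: place BK@(2,2)
Op 3: remove (2,2)
Op 4: place BK@(0,3)
Op 5: place BK@(4,3)
Op 6: place WK@(4,2)
Per-piece attacks for W:
  WK@(4,2): attacks (4,3) (4,1) (3,2) (3,3) (3,1)
Union (5 distinct): (3,1) (3,2) (3,3) (4,1) (4,3)

Answer: 5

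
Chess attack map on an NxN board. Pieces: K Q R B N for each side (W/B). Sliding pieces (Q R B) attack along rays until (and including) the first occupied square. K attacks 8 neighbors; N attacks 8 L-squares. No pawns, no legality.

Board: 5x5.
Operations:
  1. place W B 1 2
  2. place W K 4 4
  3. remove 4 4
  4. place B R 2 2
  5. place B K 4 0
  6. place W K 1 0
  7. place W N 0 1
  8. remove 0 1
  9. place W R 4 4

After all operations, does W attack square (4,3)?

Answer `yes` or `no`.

Answer: yes

Derivation:
Op 1: place WB@(1,2)
Op 2: place WK@(4,4)
Op 3: remove (4,4)
Op 4: place BR@(2,2)
Op 5: place BK@(4,0)
Op 6: place WK@(1,0)
Op 7: place WN@(0,1)
Op 8: remove (0,1)
Op 9: place WR@(4,4)
Per-piece attacks for W:
  WK@(1,0): attacks (1,1) (2,0) (0,0) (2,1) (0,1)
  WB@(1,2): attacks (2,3) (3,4) (2,1) (3,0) (0,3) (0,1)
  WR@(4,4): attacks (4,3) (4,2) (4,1) (4,0) (3,4) (2,4) (1,4) (0,4) [ray(0,-1) blocked at (4,0)]
W attacks (4,3): yes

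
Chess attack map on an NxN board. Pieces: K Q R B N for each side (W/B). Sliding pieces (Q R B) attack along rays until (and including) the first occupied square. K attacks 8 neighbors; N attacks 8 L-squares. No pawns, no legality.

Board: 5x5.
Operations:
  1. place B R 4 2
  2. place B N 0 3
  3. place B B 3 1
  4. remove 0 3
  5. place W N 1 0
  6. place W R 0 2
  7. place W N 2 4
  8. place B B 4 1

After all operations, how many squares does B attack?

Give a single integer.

Op 1: place BR@(4,2)
Op 2: place BN@(0,3)
Op 3: place BB@(3,1)
Op 4: remove (0,3)
Op 5: place WN@(1,0)
Op 6: place WR@(0,2)
Op 7: place WN@(2,4)
Op 8: place BB@(4,1)
Per-piece attacks for B:
  BB@(3,1): attacks (4,2) (4,0) (2,2) (1,3) (0,4) (2,0) [ray(1,1) blocked at (4,2)]
  BB@(4,1): attacks (3,2) (2,3) (1,4) (3,0)
  BR@(4,2): attacks (4,3) (4,4) (4,1) (3,2) (2,2) (1,2) (0,2) [ray(0,-1) blocked at (4,1); ray(-1,0) blocked at (0,2)]
Union (15 distinct): (0,2) (0,4) (1,2) (1,3) (1,4) (2,0) (2,2) (2,3) (3,0) (3,2) (4,0) (4,1) (4,2) (4,3) (4,4)

Answer: 15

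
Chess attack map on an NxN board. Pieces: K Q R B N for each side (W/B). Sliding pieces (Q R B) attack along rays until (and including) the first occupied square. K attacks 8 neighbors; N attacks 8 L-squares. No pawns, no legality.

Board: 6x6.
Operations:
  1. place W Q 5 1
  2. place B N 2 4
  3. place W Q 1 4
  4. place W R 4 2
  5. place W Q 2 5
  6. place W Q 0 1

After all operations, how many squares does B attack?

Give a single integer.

Op 1: place WQ@(5,1)
Op 2: place BN@(2,4)
Op 3: place WQ@(1,4)
Op 4: place WR@(4,2)
Op 5: place WQ@(2,5)
Op 6: place WQ@(0,1)
Per-piece attacks for B:
  BN@(2,4): attacks (4,5) (0,5) (3,2) (4,3) (1,2) (0,3)
Union (6 distinct): (0,3) (0,5) (1,2) (3,2) (4,3) (4,5)

Answer: 6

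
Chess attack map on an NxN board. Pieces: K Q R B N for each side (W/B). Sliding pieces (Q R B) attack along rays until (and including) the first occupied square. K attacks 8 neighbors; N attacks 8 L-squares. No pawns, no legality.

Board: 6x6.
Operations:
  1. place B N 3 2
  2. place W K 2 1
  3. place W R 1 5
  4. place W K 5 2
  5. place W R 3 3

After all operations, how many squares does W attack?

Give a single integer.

Op 1: place BN@(3,2)
Op 2: place WK@(2,1)
Op 3: place WR@(1,5)
Op 4: place WK@(5,2)
Op 5: place WR@(3,3)
Per-piece attacks for W:
  WR@(1,5): attacks (1,4) (1,3) (1,2) (1,1) (1,0) (2,5) (3,5) (4,5) (5,5) (0,5)
  WK@(2,1): attacks (2,2) (2,0) (3,1) (1,1) (3,2) (3,0) (1,2) (1,0)
  WR@(3,3): attacks (3,4) (3,5) (3,2) (4,3) (5,3) (2,3) (1,3) (0,3) [ray(0,-1) blocked at (3,2)]
  WK@(5,2): attacks (5,3) (5,1) (4,2) (4,3) (4,1)
Union (23 distinct): (0,3) (0,5) (1,0) (1,1) (1,2) (1,3) (1,4) (2,0) (2,2) (2,3) (2,5) (3,0) (3,1) (3,2) (3,4) (3,5) (4,1) (4,2) (4,3) (4,5) (5,1) (5,3) (5,5)

Answer: 23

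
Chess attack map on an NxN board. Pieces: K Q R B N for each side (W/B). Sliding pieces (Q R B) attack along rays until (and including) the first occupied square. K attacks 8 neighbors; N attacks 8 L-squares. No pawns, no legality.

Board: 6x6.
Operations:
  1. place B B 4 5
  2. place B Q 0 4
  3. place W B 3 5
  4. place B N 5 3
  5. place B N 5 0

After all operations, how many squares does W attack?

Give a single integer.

Op 1: place BB@(4,5)
Op 2: place BQ@(0,4)
Op 3: place WB@(3,5)
Op 4: place BN@(5,3)
Op 5: place BN@(5,0)
Per-piece attacks for W:
  WB@(3,5): attacks (4,4) (5,3) (2,4) (1,3) (0,2) [ray(1,-1) blocked at (5,3)]
Union (5 distinct): (0,2) (1,3) (2,4) (4,4) (5,3)

Answer: 5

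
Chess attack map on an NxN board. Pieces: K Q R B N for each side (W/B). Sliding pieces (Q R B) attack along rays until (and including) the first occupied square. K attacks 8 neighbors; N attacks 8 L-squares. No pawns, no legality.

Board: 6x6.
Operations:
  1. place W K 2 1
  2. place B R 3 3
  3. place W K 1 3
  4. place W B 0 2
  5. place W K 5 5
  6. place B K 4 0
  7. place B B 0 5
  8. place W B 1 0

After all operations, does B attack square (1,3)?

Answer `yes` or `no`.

Op 1: place WK@(2,1)
Op 2: place BR@(3,3)
Op 3: place WK@(1,3)
Op 4: place WB@(0,2)
Op 5: place WK@(5,5)
Op 6: place BK@(4,0)
Op 7: place BB@(0,5)
Op 8: place WB@(1,0)
Per-piece attacks for B:
  BB@(0,5): attacks (1,4) (2,3) (3,2) (4,1) (5,0)
  BR@(3,3): attacks (3,4) (3,5) (3,2) (3,1) (3,0) (4,3) (5,3) (2,3) (1,3) [ray(-1,0) blocked at (1,3)]
  BK@(4,0): attacks (4,1) (5,0) (3,0) (5,1) (3,1)
B attacks (1,3): yes

Answer: yes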